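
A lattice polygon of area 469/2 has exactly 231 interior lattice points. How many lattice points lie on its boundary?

Pick's theorem gives A = I + B/2 − 1, so B = 2(A − I + 1) = 2(469/2 − 231 + 1) = 9.

9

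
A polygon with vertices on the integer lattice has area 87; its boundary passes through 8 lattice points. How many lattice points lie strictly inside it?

Pick's theorem A = I + B/2 − 1 rearranges to I = A − B/2 + 1 = 87 − 8/2 + 1 = 84.

84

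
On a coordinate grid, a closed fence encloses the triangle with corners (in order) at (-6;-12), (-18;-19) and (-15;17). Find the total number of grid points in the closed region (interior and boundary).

Using the shoelace formula, 2A = |[(-6)·(-19) − (-18)·(-12)] + [(-18)·17 − (-15)·(-19)] + [(-15)·(-12) − (-6)·17]| = 411, so the area is 205.5.
Along each edge there are gcd(|Δx|,|Δy|)+1 lattice points, so counting each shared vertex once the boundary has gcd(12,7) + gcd(3,36) + gcd(9,29) = 1+3+1 = 5.
Pick's theorem gives I = A − B/2 + 1 = 205.5 − 5/2 + 1 = 204, so the closed region contains I + B = 204 + 5 = 209 lattice points.

209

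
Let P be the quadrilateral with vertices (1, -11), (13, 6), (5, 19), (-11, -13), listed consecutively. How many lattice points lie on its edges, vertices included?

Summing gcd(|Δx|,|Δy|) over the edges gives the boundary count: gcd(12,17) + gcd(8,13) + gcd(16,32) + gcd(12,2) = 1+1+16+2 = 20.

20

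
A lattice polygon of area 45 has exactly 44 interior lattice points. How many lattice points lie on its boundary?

Pick's theorem gives A = I + B/2 − 1, so B = 2(A − I + 1) = 2(45 − 44 + 1) = 4.

4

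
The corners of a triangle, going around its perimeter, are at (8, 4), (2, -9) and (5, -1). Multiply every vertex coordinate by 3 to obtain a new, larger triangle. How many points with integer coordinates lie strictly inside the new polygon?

The shoelace formula gives twice the area as |(8·(-9) − 2·4) + (2·(-1) − 5·(-9)) + (5·4 − 8·(-1))| = 9, so the area is 4.5.
Summing gcd(|Δx|,|Δy|) over the edges gives the boundary count: gcd(6,13) + gcd(3,8) + gcd(3,5) = 1+1+1 = 3.
Scaling by 3 multiplies the area by 3² = 9 (so the new area is 40.5) and multiplies the boundary lattice-point count by 3, giving 9.
By Pick's theorem, the interior count of the dilated polygon is 40.5 − 9/2 + 1 = 37.

37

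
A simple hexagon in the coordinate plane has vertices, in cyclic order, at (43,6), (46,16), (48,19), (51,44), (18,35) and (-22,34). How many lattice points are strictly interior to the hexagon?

Using the shoelace formula, 2A = |(43·16 − 46·6) + (46·19 − 48·16) + (48·44 − 51·19) + (51·35 − 18·44) + (18·34 − (-22)·35) + ((-22)·6 − 43·34)| = 2442, so the area is 1221.
The number of boundary lattice points is Σ gcd(|Δx|,|Δy|) = gcd(3,10) + gcd(2,3) + gcd(3,25) + gcd(33,9) + gcd(40,1) + gcd(65,28) = 1+1+1+3+1+1 = 8.
By Pick's theorem A = I + B/2 − 1, so I = 1221 − 8/2 + 1 = 1218.

1218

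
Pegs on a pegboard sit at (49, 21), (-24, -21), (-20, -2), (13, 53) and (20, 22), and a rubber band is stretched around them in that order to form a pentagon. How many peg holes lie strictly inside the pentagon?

1675

By the shoelace formula, twice the signed area is |[49·(-21) − (-24)·21] + [(-24)·(-2) − (-20)·(-21)] + [(-20)·53 − 13·(-2)] + [13·22 − 20·53] + [20·21 − 49·22]| = 3363, so the area is 1681.5.
Along each edge there are gcd(|Δx|,|Δy|)+1 lattice points, so counting each shared vertex once the boundary has gcd(73,42) + gcd(4,19) + gcd(33,55) + gcd(7,31) + gcd(29,1) = 1+1+11+1+1 = 15.
Pick's theorem gives I = A − B/2 + 1 = 1681.5 − 15/2 + 1 = 1675.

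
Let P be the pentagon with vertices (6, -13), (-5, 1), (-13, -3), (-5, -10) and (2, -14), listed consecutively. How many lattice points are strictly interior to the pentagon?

113

Using the shoelace formula, 2A = |[6·1 − (-5)·(-13)] + [(-5)·(-3) − (-13)·1] + [(-13)·(-10) − (-5)·(-3)] + [(-5)·(-14) − 2·(-10)] + [2·(-13) − 6·(-14)]| = 232, so the area is 116.
Summing gcd(|Δx|,|Δy|) over the edges gives the boundary count: gcd(11,14) + gcd(8,4) + gcd(8,7) + gcd(7,4) + gcd(4,1) = 1+4+1+1+1 = 8.
Pick's theorem gives I = A − B/2 + 1 = 116 − 8/2 + 1 = 113.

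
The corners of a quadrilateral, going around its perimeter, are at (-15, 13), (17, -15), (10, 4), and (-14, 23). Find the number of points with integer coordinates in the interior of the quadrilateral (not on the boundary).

333

Using the shoelace formula, 2A = |[(-15)·(-15) − 17·13] + [17·4 − 10·(-15)] + [10·23 − (-14)·4] + [(-14)·13 − (-15)·23]| = 671, so the area is 671/2.
The number of boundary lattice points is Σ gcd(|Δx|,|Δy|) = gcd(32,28) + gcd(7,19) + gcd(24,19) + gcd(1,10) = 4+1+1+1 = 7.
Pick's theorem gives I = A − B/2 + 1 = 671/2 − 7/2 + 1 = 333.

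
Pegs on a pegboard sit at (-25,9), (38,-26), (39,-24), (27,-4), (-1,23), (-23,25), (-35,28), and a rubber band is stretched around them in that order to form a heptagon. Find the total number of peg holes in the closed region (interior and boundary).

By the shoelace formula, twice the signed area is |((-25)·(-26) − 38·9) + (38·(-24) − 39·(-26)) + (39·(-4) − 27·(-24)) + (27·23 − (-1)·(-4)) + ((-1)·25 − (-23)·23) + ((-23)·28 − (-35)·25) + ((-35)·9 − (-25)·28)| = 2639, so the area is 2639/2.
Along each edge there are gcd(|Δx|,|Δy|)+1 lattice points, so counting each shared vertex once the boundary has gcd(63,35) + gcd(1,2) + gcd(12,20) + gcd(28,27) + gcd(22,2) + gcd(12,3) + gcd(10,19) = 7+1+4+1+2+3+1 = 19.
Pick's theorem gives I = A − B/2 + 1 = 2639/2 − 19/2 + 1 = 1311, so the closed region contains I + B = 1311 + 19 = 1330 lattice points.

1330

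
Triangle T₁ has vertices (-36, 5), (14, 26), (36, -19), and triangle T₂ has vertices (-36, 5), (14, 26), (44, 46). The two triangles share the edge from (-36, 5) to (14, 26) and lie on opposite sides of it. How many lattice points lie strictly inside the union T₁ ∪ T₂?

The union is the simple quadrilateral with vertices (-36, 5), (36, -19), (14, 26), (44, 46) in order.
The shoelace formula gives twice the area as |((-36)·(-19) − 36·5) + (36·26 − 14·(-19)) + (14·46 − 44·26) + (44·5 − (-36)·46)| = 3082, so the area is 1541.
Summing gcd(|Δx|,|Δy|) over the edges gives the boundary count: gcd(72,24) + gcd(22,45) + gcd(30,20) + gcd(80,41) = 24+1+10+1 = 36.
By Pick's theorem I = A − B/2 + 1 = 1541 − 36/2 + 1 = 1524.

1524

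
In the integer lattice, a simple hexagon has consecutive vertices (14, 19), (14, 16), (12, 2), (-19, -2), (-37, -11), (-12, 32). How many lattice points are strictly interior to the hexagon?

By the shoelace formula, twice the signed area is |(14·16 − 14·19) + (14·2 − 12·16) + (12·(-2) − (-19)·2) + ((-19)·(-11) − (-37)·(-2)) + ((-37)·32 − (-12)·(-11)) + ((-12)·19 − 14·32)| = 2049, so the area is 2049/2.
Along each edge there are gcd(|Δx|,|Δy|)+1 lattice points, so counting each shared vertex once the boundary has gcd(0,3) + gcd(2,14) + gcd(31,4) + gcd(18,9) + gcd(25,43) + gcd(26,13) = 3+2+1+9+1+13 = 29.
Pick's theorem gives I = A − B/2 + 1 = 2049/2 − 29/2 + 1 = 1011.

1011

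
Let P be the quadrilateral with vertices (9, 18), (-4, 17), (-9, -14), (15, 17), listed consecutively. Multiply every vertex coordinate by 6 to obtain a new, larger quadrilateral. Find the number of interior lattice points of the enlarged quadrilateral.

10933

Using the shoelace formula, 2A = |(9·17 − (-4)·18) + ((-4)·(-14) − (-9)·17) + ((-9)·17 − 15·(-14)) + (15·18 − 9·17)| = 608, so the area is 304.
Summing gcd(|Δx|,|Δy|) over the edges gives the boundary count: gcd(13,1) + gcd(5,31) + gcd(24,31) + gcd(6,1) = 1+1+1+1 = 4.
Scaling by 6 multiplies the area by 6² = 36 (so the new area is 10944) and multiplies the boundary lattice-point count by 6, giving 24.
By Pick's theorem, the interior count of the dilated polygon is 10944 − 24/2 + 1 = 10933.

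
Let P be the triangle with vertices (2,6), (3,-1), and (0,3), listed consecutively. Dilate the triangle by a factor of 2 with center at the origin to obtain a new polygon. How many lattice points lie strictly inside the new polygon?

32

The shoelace formula gives twice the area as |[2·(-1) − 3·6] + [3·3 − 0·(-1)] + [0·6 − 2·3]| = 17, so the area is 17/2.
Summing gcd(|Δx|,|Δy|) over the edges gives the boundary count: gcd(1,7) + gcd(3,4) + gcd(2,3) = 1+1+1 = 3.
Scaling by 2 multiplies the area by 2² = 4 (so the new area is 34) and multiplies the boundary lattice-point count by 2, giving 6.
By Pick's theorem, the interior count of the dilated polygon is 34 − 6/2 + 1 = 32.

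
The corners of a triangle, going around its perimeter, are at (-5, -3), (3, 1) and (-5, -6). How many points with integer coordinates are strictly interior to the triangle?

Using the shoelace formula, 2A = |[(-5)·1 − 3·(-3)] + [3·(-6) − (-5)·1] + [(-5)·(-3) − (-5)·(-6)]| = 24, so the area is 12.
The number of boundary lattice points is Σ gcd(|Δx|,|Δy|) = gcd(8,4) + gcd(8,7) + gcd(0,3) = 4+1+3 = 8.
By Pick's theorem A = I + B/2 − 1, so I = 12 − 8/2 + 1 = 9.

9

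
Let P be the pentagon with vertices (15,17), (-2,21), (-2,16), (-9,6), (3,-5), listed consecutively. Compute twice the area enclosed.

Using the shoelace formula, 2A = |(15·21 − (-2)·17) + ((-2)·16 − (-2)·21) + ((-2)·6 − (-9)·16) + ((-9)·(-5) − 3·6) + (3·17 − 15·(-5))| = 644, so the area is 322.

644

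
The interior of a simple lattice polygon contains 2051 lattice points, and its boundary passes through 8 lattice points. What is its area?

2054

By Pick's theorem, A = I + B/2 − 1 = 2051 + 8/2 − 1 = 2054.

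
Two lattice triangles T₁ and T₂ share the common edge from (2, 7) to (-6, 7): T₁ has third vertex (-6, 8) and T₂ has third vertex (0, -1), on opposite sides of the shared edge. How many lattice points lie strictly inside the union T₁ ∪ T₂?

34

The union is the simple quadrilateral with vertices (2, 7), (-6, 8), (-6, 7), (0, -1) in order.
By the shoelace formula, twice the signed area is |[2·8 − (-6)·7] + [(-6)·7 − (-6)·8] + [(-6)·(-1) − 0·7] + [0·7 − 2·(-1)]| = 72, so the area is 36.
Summing gcd(|Δx|,|Δy|) over the edges gives the boundary count: gcd(8,1) + gcd(0,1) + gcd(6,8) + gcd(2,8) = 1+1+2+2 = 6.
By Pick's theorem I = A − B/2 + 1 = 36 − 6/2 + 1 = 34.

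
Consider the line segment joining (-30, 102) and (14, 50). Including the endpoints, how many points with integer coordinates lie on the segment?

5

The number of lattice points on a segment between lattice points is gcd(|Δx|,|Δy|) + 1 = gcd(44,52) + 1 = 4 + 1 = 5.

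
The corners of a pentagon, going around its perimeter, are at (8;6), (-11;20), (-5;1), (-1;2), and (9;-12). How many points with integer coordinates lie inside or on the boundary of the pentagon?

Using the shoelace formula, 2A = |(8·20 − (-11)·6) + ((-11)·1 − (-5)·20) + ((-5)·2 − (-1)·1) + ((-1)·(-12) − 9·2) + (9·6 − 8·(-12))| = 450, so the area is 225.
Along each edge there are gcd(|Δx|,|Δy|)+1 lattice points, so counting each shared vertex once the boundary has gcd(19,14) + gcd(6,19) + gcd(4,1) + gcd(10,14) + gcd(1,18) = 1+1+1+2+1 = 6.
Pick's theorem gives I = A − B/2 + 1 = 225 − 6/2 + 1 = 223, so the closed region contains I + B = 223 + 6 = 229 lattice points.

229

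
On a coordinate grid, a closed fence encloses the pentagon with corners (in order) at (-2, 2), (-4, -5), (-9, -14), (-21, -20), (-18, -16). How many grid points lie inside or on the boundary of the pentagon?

95

Using the shoelace formula, 2A = |[(-2)·(-5) − (-4)·2] + [(-4)·(-14) − (-9)·(-5)] + [(-9)·(-20) − (-21)·(-14)] + [(-21)·(-16) − (-18)·(-20)] + [(-18)·2 − (-2)·(-16)]| = 177, so the area is 88.5.
Summing gcd(|Δx|,|Δy|) over the edges gives the boundary count: gcd(2,7) + gcd(5,9) + gcd(12,6) + gcd(3,4) + gcd(16,18) = 1+1+6+1+2 = 11.
Pick's theorem gives I = A − B/2 + 1 = 88.5 − 11/2 + 1 = 84, so the closed region contains I + B = 84 + 11 = 95 lattice points.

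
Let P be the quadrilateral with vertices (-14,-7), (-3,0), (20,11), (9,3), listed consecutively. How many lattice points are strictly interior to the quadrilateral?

56

The shoelace formula gives twice the area as |[(-14)·0 − (-3)·(-7)] + [(-3)·11 − 20·0] + [20·3 − 9·11] + [9·(-7) − (-14)·3]| = 114, so the area is 57.
The number of boundary lattice points is Σ gcd(|Δx|,|Δy|) = gcd(11,7) + gcd(23,11) + gcd(11,8) + gcd(23,10) = 1+1+1+1 = 4.
Pick's theorem gives I = A − B/2 + 1 = 57 − 4/2 + 1 = 56.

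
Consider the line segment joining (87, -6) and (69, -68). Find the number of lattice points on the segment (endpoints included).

The number of lattice points on a segment between lattice points is gcd(|Δx|,|Δy|) + 1 = gcd(18,62) + 1 = 2 + 1 = 3.

3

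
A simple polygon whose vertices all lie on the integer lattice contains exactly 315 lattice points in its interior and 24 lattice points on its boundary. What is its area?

326

By Pick's theorem, A = I + B/2 − 1 = 315 + 24/2 − 1 = 326.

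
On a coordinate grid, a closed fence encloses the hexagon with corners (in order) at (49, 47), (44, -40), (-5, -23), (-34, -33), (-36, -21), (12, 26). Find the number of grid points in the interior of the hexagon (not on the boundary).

3860

Using the shoelace formula, 2A = |(49·(-40) − 44·47) + (44·(-23) − (-5)·(-40)) + ((-5)·(-33) − (-34)·(-23)) + ((-34)·(-21) − (-36)·(-33)) + ((-36)·26 − 12·(-21)) + (12·47 − 49·26)| = 7725, so the area is 3862.5.
The number of boundary lattice points is Σ gcd(|Δx|,|Δy|) = gcd(5,87) + gcd(49,17) + gcd(29,10) + gcd(2,12) + gcd(48,47) + gcd(37,21) = 1+1+1+2+1+1 = 7.
Pick's theorem gives I = A − B/2 + 1 = 3862.5 − 7/2 + 1 = 3860.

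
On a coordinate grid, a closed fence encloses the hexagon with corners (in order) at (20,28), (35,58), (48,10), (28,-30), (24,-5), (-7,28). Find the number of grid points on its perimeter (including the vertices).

The number of boundary lattice points is Σ gcd(|Δx|,|Δy|) = gcd(15,30) + gcd(13,48) + gcd(20,40) + gcd(4,25) + gcd(31,33) + gcd(27,0) = 15+1+20+1+1+27 = 65.

65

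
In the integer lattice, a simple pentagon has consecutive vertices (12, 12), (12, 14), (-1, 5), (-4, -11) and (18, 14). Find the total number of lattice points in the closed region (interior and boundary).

The shoelace formula gives twice the area as |[12·14 − 12·12] + [12·5 − (-1)·14] + [(-1)·(-11) − (-4)·5] + [(-4)·14 − 18·(-11)] + [18·12 − 12·14]| = 319, so the area is 159.5.
The number of boundary lattice points is Σ gcd(|Δx|,|Δy|) = gcd(0,2) + gcd(13,9) + gcd(3,16) + gcd(22,25) + gcd(6,2) = 2+1+1+1+2 = 7.
Pick's theorem gives I = A − B/2 + 1 = 159.5 − 7/2 + 1 = 157, so the closed region contains I + B = 157 + 7 = 164 lattice points.

164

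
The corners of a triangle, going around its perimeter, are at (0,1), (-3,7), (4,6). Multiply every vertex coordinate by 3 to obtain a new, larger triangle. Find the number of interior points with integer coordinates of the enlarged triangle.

The shoelace formula gives twice the area as |(0·7 − (-3)·1) + ((-3)·6 − 4·7) + (4·1 − 0·6)| = 39, so the area is 19.5.
Summing gcd(|Δx|,|Δy|) over the edges gives the boundary count: gcd(3,6) + gcd(7,1) + gcd(4,5) = 3+1+1 = 5.
Scaling by 3 multiplies the area by 3² = 9 (so the new area is 351/2) and multiplies the boundary lattice-point count by 3, giving 15.
By Pick's theorem, the interior count of the dilated polygon is 351/2 − 15/2 + 1 = 169.

169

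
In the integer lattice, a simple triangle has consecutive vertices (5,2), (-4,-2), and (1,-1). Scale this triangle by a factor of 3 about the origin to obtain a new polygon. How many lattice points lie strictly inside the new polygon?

Using the shoelace formula, 2A = |(5·(-2) − (-4)·2) + ((-4)·(-1) − 1·(-2)) + (1·2 − 5·(-1))| = 11, so the area is 5.5.
The number of boundary lattice points is Σ gcd(|Δx|,|Δy|) = gcd(9,4) + gcd(5,1) + gcd(4,3) = 1+1+1 = 3.
Scaling by 3 multiplies the area by 3² = 9 (so the new area is 99/2) and multiplies the boundary lattice-point count by 3, giving 9.
By Pick's theorem, the interior count of the dilated polygon is 99/2 − 9/2 + 1 = 46.

46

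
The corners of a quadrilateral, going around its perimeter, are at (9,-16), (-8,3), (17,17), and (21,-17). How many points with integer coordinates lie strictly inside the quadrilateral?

Using the shoelace formula, 2A = |[9·3 − (-8)·(-16)] + [(-8)·17 − 17·3] + [17·(-17) − 21·17] + [21·(-16) − 9·(-17)]| = 1117, so the area is 558.5.
Summing gcd(|Δx|,|Δy|) over the edges gives the boundary count: gcd(17,19) + gcd(25,14) + gcd(4,34) + gcd(12,1) = 1+1+2+1 = 5.
By Pick's theorem A = I + B/2 − 1, so I = 558.5 − 5/2 + 1 = 557.

557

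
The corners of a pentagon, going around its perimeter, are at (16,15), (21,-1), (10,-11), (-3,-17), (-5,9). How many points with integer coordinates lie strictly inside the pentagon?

The shoelace formula gives twice the area as |[16·(-1) − 21·15] + [21·(-11) − 10·(-1)] + [10·(-17) − (-3)·(-11)] + [(-3)·9 − (-5)·(-17)] + [(-5)·15 − 16·9]| = 1086, so the area is 543.
Along each edge there are gcd(|Δx|,|Δy|)+1 lattice points, so counting each shared vertex once the boundary has gcd(5,16) + gcd(11,10) + gcd(13,6) + gcd(2,26) + gcd(21,6) = 1+1+1+2+3 = 8.
By Pick's theorem A = I + B/2 − 1, so I = 543 − 8/2 + 1 = 540.

540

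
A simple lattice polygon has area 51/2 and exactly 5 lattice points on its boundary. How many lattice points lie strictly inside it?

24

Pick's theorem A = I + B/2 − 1 rearranges to I = A − B/2 + 1 = 51/2 − 5/2 + 1 = 24.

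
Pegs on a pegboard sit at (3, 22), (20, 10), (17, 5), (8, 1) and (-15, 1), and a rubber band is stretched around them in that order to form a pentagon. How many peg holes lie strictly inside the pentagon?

Using the shoelace formula, 2A = |[3·10 − 20·22] + [20·5 − 17·10] + [17·1 − 8·5] + [8·1 − (-15)·1] + [(-15)·22 − 3·1]| = 813, so the area is 406.5.
Along each edge there are gcd(|Δx|,|Δy|)+1 lattice points, so counting each shared vertex once the boundary has gcd(17,12) + gcd(3,5) + gcd(9,4) + gcd(23,0) + gcd(18,21) = 1+1+1+23+3 = 29.
Pick's theorem gives I = A − B/2 + 1 = 406.5 − 29/2 + 1 = 393.

393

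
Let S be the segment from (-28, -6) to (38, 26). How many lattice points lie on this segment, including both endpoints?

The number of lattice points on a segment between lattice points is gcd(|Δx|,|Δy|) + 1 = gcd(66,32) + 1 = 2 + 1 = 3.

3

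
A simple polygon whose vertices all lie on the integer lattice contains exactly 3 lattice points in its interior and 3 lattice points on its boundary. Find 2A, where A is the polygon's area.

By Pick's theorem, A = I + B/2 − 1 = 3 + 3/2 − 1 = 7/2.
Hence 2A = 7.

7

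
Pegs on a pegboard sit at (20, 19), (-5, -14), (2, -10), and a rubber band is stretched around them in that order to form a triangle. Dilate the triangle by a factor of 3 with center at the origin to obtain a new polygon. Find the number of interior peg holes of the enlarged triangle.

586

By the shoelace formula, twice the signed area is |(20·(-14) − (-5)·19) + ((-5)·(-10) − 2·(-14)) + (2·19 − 20·(-10))| = 131, so the area is 131/2.
Along each edge there are gcd(|Δx|,|Δy|)+1 lattice points, so counting each shared vertex once the boundary has gcd(25,33) + gcd(7,4) + gcd(18,29) = 1+1+1 = 3.
Scaling by 3 multiplies the area by 3² = 9 (so the new area is 1179/2) and multiplies the boundary lattice-point count by 3, giving 9.
By Pick's theorem, the interior count of the dilated polygon is 1179/2 − 9/2 + 1 = 586.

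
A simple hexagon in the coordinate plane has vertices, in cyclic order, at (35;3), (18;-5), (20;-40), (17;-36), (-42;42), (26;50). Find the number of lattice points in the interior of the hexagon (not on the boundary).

3272

The shoelace formula gives twice the area as |(35·(-5) − 18·3) + (18·(-40) − 20·(-5)) + (20·(-36) − 17·(-40)) + (17·42 − (-42)·(-36)) + ((-42)·50 − 26·42) + (26·3 − 35·50)| = 6551, so the area is 6551/2.
Along each edge there are gcd(|Δx|,|Δy|)+1 lattice points, so counting each shared vertex once the boundary has gcd(17,8) + gcd(2,35) + gcd(3,4) + gcd(59,78) + gcd(68,8) + gcd(9,47) = 1+1+1+1+4+1 = 9.
By Pick's theorem A = I + B/2 − 1, so I = 6551/2 − 9/2 + 1 = 3272.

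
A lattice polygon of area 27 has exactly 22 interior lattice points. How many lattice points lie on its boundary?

Pick's theorem gives A = I + B/2 − 1, so B = 2(A − I + 1) = 2(27 − 22 + 1) = 12.

12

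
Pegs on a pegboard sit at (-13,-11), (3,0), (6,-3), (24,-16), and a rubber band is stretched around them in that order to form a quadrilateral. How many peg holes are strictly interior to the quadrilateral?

By the shoelace formula, twice the signed area is |((-13)·0 − 3·(-11)) + (3·(-3) − 6·0) + (6·(-16) − 24·(-3)) + (24·(-11) − (-13)·(-16))| = 472, so the area is 236.
Along each edge there are gcd(|Δx|,|Δy|)+1 lattice points, so counting each shared vertex once the boundary has gcd(16,11) + gcd(3,3) + gcd(18,13) + gcd(37,5) = 1+3+1+1 = 6.
By Pick's theorem A = I + B/2 − 1, so I = 236 − 6/2 + 1 = 234.

234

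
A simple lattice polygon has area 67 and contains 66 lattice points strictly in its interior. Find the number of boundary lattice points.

4

Pick's theorem gives A = I + B/2 − 1, so B = 2(A − I + 1) = 2(67 − 66 + 1) = 4.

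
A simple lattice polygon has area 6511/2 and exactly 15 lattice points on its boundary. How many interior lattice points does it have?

From Pick's theorem, I = A − B/2 + 1 = 6511/2 − 15/2 + 1 = 3249.

3249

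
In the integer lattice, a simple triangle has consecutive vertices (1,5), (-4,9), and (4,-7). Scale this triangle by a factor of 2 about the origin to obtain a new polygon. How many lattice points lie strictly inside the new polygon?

By the shoelace formula, twice the signed area is |[1·9 − (-4)·5] + [(-4)·(-7) − 4·9] + [4·5 − 1·(-7)]| = 48, so the area is 24.
Along each edge there are gcd(|Δx|,|Δy|)+1 lattice points, so counting each shared vertex once the boundary has gcd(5,4) + gcd(8,16) + gcd(3,12) = 1+8+3 = 12.
Scaling by 2 multiplies the area by 2² = 4 (so the new area is 96) and multiplies the boundary lattice-point count by 2, giving 24.
By Pick's theorem, the interior count of the dilated polygon is 96 − 24/2 + 1 = 85.

85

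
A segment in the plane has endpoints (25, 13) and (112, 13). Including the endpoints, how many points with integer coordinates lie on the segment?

The number of lattice points on a segment between lattice points is gcd(|Δx|,|Δy|) + 1 = gcd(87,0) + 1 = 87 + 1 = 88.

88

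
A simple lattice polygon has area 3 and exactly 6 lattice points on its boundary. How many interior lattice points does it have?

Pick's theorem A = I + B/2 − 1 rearranges to I = A − B/2 + 1 = 3 − 6/2 + 1 = 1.

1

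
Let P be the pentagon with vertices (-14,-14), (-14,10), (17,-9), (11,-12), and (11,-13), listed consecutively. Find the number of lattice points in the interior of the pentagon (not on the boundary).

By the shoelace formula, twice the signed area is |((-14)·10 − (-14)·(-14)) + ((-14)·(-9) − 17·10) + (17·(-12) − 11·(-9)) + (11·(-13) − 11·(-12)) + (11·(-14) − (-14)·(-13))| = 832, so the area is 416.
The number of boundary lattice points is Σ gcd(|Δx|,|Δy|) = gcd(0,24) + gcd(31,19) + gcd(6,3) + gcd(0,1) + gcd(25,1) = 24+1+3+1+1 = 30.
Pick's theorem gives I = A − B/2 + 1 = 416 − 30/2 + 1 = 402.

402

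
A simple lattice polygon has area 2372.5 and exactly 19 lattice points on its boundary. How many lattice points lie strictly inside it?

From Pick's theorem, I = A − B/2 + 1 = 2372.5 − 19/2 + 1 = 2364.

2364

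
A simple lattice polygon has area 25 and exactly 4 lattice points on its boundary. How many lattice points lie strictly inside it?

24

From Pick's theorem, I = A − B/2 + 1 = 25 − 4/2 + 1 = 24.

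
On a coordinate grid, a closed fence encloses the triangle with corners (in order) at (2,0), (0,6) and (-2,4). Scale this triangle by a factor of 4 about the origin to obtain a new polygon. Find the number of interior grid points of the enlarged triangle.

113

Using the shoelace formula, 2A = |(2·6 − 0·0) + (0·4 − (-2)·6) + ((-2)·0 − 2·4)| = 16, so the area is 8.
The number of boundary lattice points is Σ gcd(|Δx|,|Δy|) = gcd(2,6) + gcd(2,2) + gcd(4,4) = 2+2+4 = 8.
Scaling by 4 multiplies the area by 4² = 16 (so the new area is 128) and multiplies the boundary lattice-point count by 4, giving 32.
By Pick's theorem, the interior count of the dilated polygon is 128 − 32/2 + 1 = 113.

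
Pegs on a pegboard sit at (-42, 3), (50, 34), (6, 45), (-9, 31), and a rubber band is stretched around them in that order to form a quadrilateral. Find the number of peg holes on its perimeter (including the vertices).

Summing gcd(|Δx|,|Δy|) over the edges gives the boundary count: gcd(92,31) + gcd(44,11) + gcd(15,14) + gcd(33,28) = 1+11+1+1 = 14.

14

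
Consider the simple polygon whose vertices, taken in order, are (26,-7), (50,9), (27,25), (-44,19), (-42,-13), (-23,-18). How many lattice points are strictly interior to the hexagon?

By the shoelace formula, twice the signed area is |[26·9 − 50·(-7)] + [50·25 − 27·9] + [27·19 − (-44)·25] + [(-44)·(-13) − (-42)·19] + [(-42)·(-18) − (-23)·(-13)] + [(-23)·(-7) − 26·(-18)]| = 5660, so the area is 2830.
The number of boundary lattice points is Σ gcd(|Δx|,|Δy|) = gcd(24,16) + gcd(23,16) + gcd(71,6) + gcd(2,32) + gcd(19,5) + gcd(49,11) = 8+1+1+2+1+1 = 14.
By Pick's theorem A = I + B/2 − 1, so I = 2830 − 14/2 + 1 = 2824.

2824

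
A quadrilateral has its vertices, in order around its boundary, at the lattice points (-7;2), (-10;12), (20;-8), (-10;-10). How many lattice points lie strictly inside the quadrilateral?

By the shoelace formula, twice the signed area is |((-7)·12 − (-10)·2) + ((-10)·(-8) − 20·12) + (20·(-10) − (-10)·(-8)) + ((-10)·2 − (-7)·(-10))| = 594, so the area is 297.
Along each edge there are gcd(|Δx|,|Δy|)+1 lattice points, so counting each shared vertex once the boundary has gcd(3,10) + gcd(30,20) + gcd(30,2) + gcd(3,12) = 1+10+2+3 = 16.
Pick's theorem gives I = A − B/2 + 1 = 297 − 16/2 + 1 = 290.

290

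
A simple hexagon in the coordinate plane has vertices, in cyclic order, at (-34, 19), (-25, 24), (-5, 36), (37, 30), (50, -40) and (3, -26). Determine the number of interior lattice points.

3789

Using the shoelace formula, 2A = |((-34)·24 − (-25)·19) + ((-25)·36 − (-5)·24) + ((-5)·30 − 37·36) + (37·(-40) − 50·30) + (50·(-26) − 3·(-40)) + (3·19 − (-34)·(-26))| = 7590, so the area is 3795.
Summing gcd(|Δx|,|Δy|) over the edges gives the boundary count: gcd(9,5) + gcd(20,12) + gcd(42,6) + gcd(13,70) + gcd(47,14) + gcd(37,45) = 1+4+6+1+1+1 = 14.
Pick's theorem gives I = A − B/2 + 1 = 3795 − 14/2 + 1 = 3789.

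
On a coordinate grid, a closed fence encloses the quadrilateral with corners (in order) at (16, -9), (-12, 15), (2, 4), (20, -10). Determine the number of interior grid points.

Using the shoelace formula, 2A = |(16·15 − (-12)·(-9)) + ((-12)·4 − 2·15) + (2·(-10) − 20·4) + (20·(-9) − 16·(-10))| = 66, so the area is 33.
Along each edge there are gcd(|Δx|,|Δy|)+1 lattice points, so counting each shared vertex once the boundary has gcd(28,24) + gcd(14,11) + gcd(18,14) + gcd(4,1) = 4+1+2+1 = 8.
Pick's theorem gives I = A − B/2 + 1 = 33 − 8/2 + 1 = 30.

30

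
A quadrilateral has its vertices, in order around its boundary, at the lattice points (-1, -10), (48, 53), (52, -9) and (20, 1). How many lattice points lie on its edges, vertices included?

The number of boundary lattice points is Σ gcd(|Δx|,|Δy|) = gcd(49,63) + gcd(4,62) + gcd(32,10) + gcd(21,11) = 7+2+2+1 = 12.

12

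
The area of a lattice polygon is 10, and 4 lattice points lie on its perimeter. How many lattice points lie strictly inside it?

Pick's theorem A = I + B/2 − 1 rearranges to I = A − B/2 + 1 = 10 − 4/2 + 1 = 9.

9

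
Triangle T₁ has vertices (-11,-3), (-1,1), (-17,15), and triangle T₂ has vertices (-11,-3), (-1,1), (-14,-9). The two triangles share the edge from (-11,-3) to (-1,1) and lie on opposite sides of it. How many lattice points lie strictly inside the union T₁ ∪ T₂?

121

The union is the simple quadrilateral with vertices (-11,-3), (-17,15), (-1,1), (-14,-9) in order.
Using the shoelace formula, 2A = |((-11)·15 − (-17)·(-3)) + ((-17)·1 − (-1)·15) + ((-1)·(-9) − (-14)·1) + ((-14)·(-3) − (-11)·(-9))| = 252, so the area is 126.
Summing gcd(|Δx|,|Δy|) over the edges gives the boundary count: gcd(6,18) + gcd(16,14) + gcd(13,10) + gcd(3,6) = 6+2+1+3 = 12.
By Pick's theorem I = A − B/2 + 1 = 126 − 12/2 + 1 = 121.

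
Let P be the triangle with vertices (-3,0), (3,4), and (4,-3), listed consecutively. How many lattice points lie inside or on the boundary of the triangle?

Using the shoelace formula, 2A = |((-3)·4 − 3·0) + (3·(-3) − 4·4) + (4·0 − (-3)·(-3))| = 46, so the area is 23.
Summing gcd(|Δx|,|Δy|) over the edges gives the boundary count: gcd(6,4) + gcd(1,7) + gcd(7,3) = 2+1+1 = 4.
Pick's theorem gives I = A − B/2 + 1 = 23 − 4/2 + 1 = 22, so the closed region contains I + B = 22 + 4 = 26 lattice points.

26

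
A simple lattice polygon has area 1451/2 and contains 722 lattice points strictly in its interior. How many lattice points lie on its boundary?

Pick's theorem gives A = I + B/2 − 1, so B = 2(A − I + 1) = 2(1451/2 − 722 + 1) = 9.

9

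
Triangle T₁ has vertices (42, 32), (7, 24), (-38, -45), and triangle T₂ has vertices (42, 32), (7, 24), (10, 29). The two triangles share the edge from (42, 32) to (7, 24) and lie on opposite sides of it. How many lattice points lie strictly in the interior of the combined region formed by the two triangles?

The union is the simple quadrilateral with vertices (42, 32), (-38, -45), (7, 24), (10, 29) in order.
By the shoelace formula, twice the signed area is |(42·(-45) − (-38)·32) + ((-38)·24 − 7·(-45)) + (7·29 − 10·24) + (10·32 − 42·29)| = 2206, so the area is 1103.
Along each edge there are gcd(|Δx|,|Δy|)+1 lattice points, so counting each shared vertex once the boundary has gcd(80,77) + gcd(45,69) + gcd(3,5) + gcd(32,3) = 1+3+1+1 = 6.
By Pick's theorem I = A − B/2 + 1 = 1103 − 6/2 + 1 = 1101.

1101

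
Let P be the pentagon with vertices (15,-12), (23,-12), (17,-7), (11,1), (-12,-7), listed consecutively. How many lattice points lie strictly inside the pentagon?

By the shoelace formula, twice the signed area is |[15·(-12) − 23·(-12)] + [23·(-7) − 17·(-12)] + [17·1 − 11·(-7)] + [11·(-7) − (-12)·1] + [(-12)·(-12) − 15·(-7)]| = 417, so the area is 208.5.
The number of boundary lattice points is Σ gcd(|Δx|,|Δy|) = gcd(8,0) + gcd(6,5) + gcd(6,8) + gcd(23,8) + gcd(27,5) = 8+1+2+1+1 = 13.
By Pick's theorem A = I + B/2 − 1, so I = 208.5 − 13/2 + 1 = 203.

203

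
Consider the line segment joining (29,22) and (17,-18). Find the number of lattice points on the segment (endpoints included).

5

The number of lattice points on a segment between lattice points is gcd(|Δx|,|Δy|) + 1 = gcd(12,40) + 1 = 4 + 1 = 5.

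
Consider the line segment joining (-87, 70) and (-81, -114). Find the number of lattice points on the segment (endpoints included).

3

The number of lattice points on a segment between lattice points is gcd(|Δx|,|Δy|) + 1 = gcd(6,184) + 1 = 2 + 1 = 3.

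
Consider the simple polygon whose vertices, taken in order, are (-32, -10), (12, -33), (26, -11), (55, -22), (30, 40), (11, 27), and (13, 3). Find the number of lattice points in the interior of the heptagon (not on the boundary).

The shoelace formula gives twice the area as |[(-32)·(-33) − 12·(-10)] + [12·(-11) − 26·(-33)] + [26·(-22) − 55·(-11)] + [55·40 − 30·(-22)] + [30·27 − 11·40] + [11·3 − 13·27] + [13·(-10) − (-32)·3]| = 4813, so the area is 2406.5.
Along each edge there are gcd(|Δx|,|Δy|)+1 lattice points, so counting each shared vertex once the boundary has gcd(44,23) + gcd(14,22) + gcd(29,11) + gcd(25,62) + gcd(19,13) + gcd(2,24) + gcd(45,13) = 1+2+1+1+1+2+1 = 9.
Pick's theorem gives I = A − B/2 + 1 = 2406.5 − 9/2 + 1 = 2403.

2403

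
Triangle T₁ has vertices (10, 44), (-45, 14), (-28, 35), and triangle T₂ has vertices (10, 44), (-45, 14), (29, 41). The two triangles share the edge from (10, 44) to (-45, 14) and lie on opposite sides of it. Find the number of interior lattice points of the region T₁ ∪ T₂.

689

The union is the simple quadrilateral with vertices (10, 44), (-28, 35), (-45, 14), (29, 41) in order.
By the shoelace formula, twice the signed area is |(10·35 − (-28)·44) + ((-28)·14 − (-45)·35) + ((-45)·41 − 29·14) + (29·44 − 10·41)| = 1380, so the area is 690.
The number of boundary lattice points is Σ gcd(|Δx|,|Δy|) = gcd(38,9) + gcd(17,21) + gcd(74,27) + gcd(19,3) = 1+1+1+1 = 4.
By Pick's theorem I = A − B/2 + 1 = 690 − 4/2 + 1 = 689.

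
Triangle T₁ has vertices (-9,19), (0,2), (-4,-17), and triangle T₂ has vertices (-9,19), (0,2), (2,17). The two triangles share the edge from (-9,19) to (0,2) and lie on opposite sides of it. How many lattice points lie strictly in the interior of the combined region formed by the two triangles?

The union is the simple quadrilateral with vertices (-9,19), (-4,-17), (0,2), (2,17) in order.
The shoelace formula gives twice the area as |((-9)·(-17) − (-4)·19) + ((-4)·2 − 0·(-17)) + (0·17 − 2·2) + (2·19 − (-9)·17)| = 408, so the area is 204.
The number of boundary lattice points is Σ gcd(|Δx|,|Δy|) = gcd(5,36) + gcd(4,19) + gcd(2,15) + gcd(11,2) = 1+1+1+1 = 4.
By Pick's theorem I = A − B/2 + 1 = 204 − 4/2 + 1 = 203.

203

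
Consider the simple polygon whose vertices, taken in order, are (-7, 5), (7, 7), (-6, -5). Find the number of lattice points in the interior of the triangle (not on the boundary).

By the shoelace formula, twice the signed area is |((-7)·7 − 7·5) + (7·(-5) − (-6)·7) + ((-6)·5 − (-7)·(-5))| = 142, so the area is 71.
The number of boundary lattice points is Σ gcd(|Δx|,|Δy|) = gcd(14,2) + gcd(13,12) + gcd(1,10) = 2+1+1 = 4.
Pick's theorem gives I = A − B/2 + 1 = 71 − 4/2 + 1 = 70.

70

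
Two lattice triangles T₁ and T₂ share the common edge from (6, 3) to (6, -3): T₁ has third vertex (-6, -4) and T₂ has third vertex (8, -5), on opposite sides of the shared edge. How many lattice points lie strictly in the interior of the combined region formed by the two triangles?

The union is the simple quadrilateral with vertices (6, 3), (-6, -4), (6, -3), (8, -5) in order.
Using the shoelace formula, 2A = |[6·(-4) − (-6)·3] + [(-6)·(-3) − 6·(-4)] + [6·(-5) − 8·(-3)] + [8·3 − 6·(-5)]| = 84, so the area is 42.
Summing gcd(|Δx|,|Δy|) over the edges gives the boundary count: gcd(12,7) + gcd(12,1) + gcd(2,2) + gcd(2,8) = 1+1+2+2 = 6.
By Pick's theorem I = A − B/2 + 1 = 42 − 6/2 + 1 = 40.

40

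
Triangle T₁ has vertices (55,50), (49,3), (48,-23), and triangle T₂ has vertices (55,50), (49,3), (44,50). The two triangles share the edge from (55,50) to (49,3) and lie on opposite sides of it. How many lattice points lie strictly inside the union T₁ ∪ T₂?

307

The union is the simple quadrilateral with vertices (55,50), (48,-23), (49,3), (44,50) in order.
By the shoelace formula, twice the signed area is |[55·(-23) − 48·50] + [48·3 − 49·(-23)] + [49·50 − 44·3] + [44·50 − 55·50]| = 626, so the area is 313.
Along each edge there are gcd(|Δx|,|Δy|)+1 lattice points, so counting each shared vertex once the boundary has gcd(7,73) + gcd(1,26) + gcd(5,47) + gcd(11,0) = 1+1+1+11 = 14.
By Pick's theorem I = A − B/2 + 1 = 313 − 14/2 + 1 = 307.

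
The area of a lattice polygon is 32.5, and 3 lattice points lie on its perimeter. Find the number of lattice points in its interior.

32

From Pick's theorem, I = A − B/2 + 1 = 32.5 − 3/2 + 1 = 32.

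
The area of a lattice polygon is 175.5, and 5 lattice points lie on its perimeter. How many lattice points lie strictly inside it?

174

Pick's theorem A = I + B/2 − 1 rearranges to I = A − B/2 + 1 = 175.5 − 5/2 + 1 = 174.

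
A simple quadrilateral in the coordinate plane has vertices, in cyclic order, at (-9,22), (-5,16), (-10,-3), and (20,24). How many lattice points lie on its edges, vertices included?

Summing gcd(|Δx|,|Δy|) over the edges gives the boundary count: gcd(4,6) + gcd(5,19) + gcd(30,27) + gcd(29,2) = 2+1+3+1 = 7.

7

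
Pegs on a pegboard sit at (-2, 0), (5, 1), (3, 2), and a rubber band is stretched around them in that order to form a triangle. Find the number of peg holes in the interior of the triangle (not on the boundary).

Using the shoelace formula, 2A = |[(-2)·1 − 5·0] + [5·2 − 3·1] + [3·0 − (-2)·2]| = 9, so the area is 9/2.
The number of boundary lattice points is Σ gcd(|Δx|,|Δy|) = gcd(7,1) + gcd(2,1) + gcd(5,2) = 1+1+1 = 3.
Pick's theorem gives I = A − B/2 + 1 = 9/2 − 3/2 + 1 = 4.

4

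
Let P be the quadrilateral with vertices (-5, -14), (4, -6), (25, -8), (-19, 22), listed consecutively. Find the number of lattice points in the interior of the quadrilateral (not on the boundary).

487

By the shoelace formula, twice the signed area is |[(-5)·(-6) − 4·(-14)] + [4·(-8) − 25·(-6)] + [25·22 − (-19)·(-8)] + [(-19)·(-14) − (-5)·22]| = 978, so the area is 489.
Along each edge there are gcd(|Δx|,|Δy|)+1 lattice points, so counting each shared vertex once the boundary has gcd(9,8) + gcd(21,2) + gcd(44,30) + gcd(14,36) = 1+1+2+2 = 6.
By Pick's theorem A = I + B/2 − 1, so I = 489 − 6/2 + 1 = 487.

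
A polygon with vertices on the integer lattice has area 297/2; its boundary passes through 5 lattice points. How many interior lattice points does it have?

147

Pick's theorem A = I + B/2 − 1 rearranges to I = A − B/2 + 1 = 297/2 − 5/2 + 1 = 147.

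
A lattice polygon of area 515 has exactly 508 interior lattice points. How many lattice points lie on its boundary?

Pick's theorem gives A = I + B/2 − 1, so B = 2(A − I + 1) = 2(515 − 508 + 1) = 16.

16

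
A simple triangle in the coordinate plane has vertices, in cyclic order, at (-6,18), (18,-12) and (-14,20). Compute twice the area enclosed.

192

The shoelace formula gives twice the area as |((-6)·(-12) − 18·18) + (18·20 − (-14)·(-12)) + ((-14)·18 − (-6)·20)| = 192, so the area is 96.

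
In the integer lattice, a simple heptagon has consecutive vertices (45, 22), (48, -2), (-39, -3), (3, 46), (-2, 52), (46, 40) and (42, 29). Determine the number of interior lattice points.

3040

By the shoelace formula, twice the signed area is |(45·(-2) − 48·22) + (48·(-3) − (-39)·(-2)) + ((-39)·46 − 3·(-3)) + (3·52 − (-2)·46) + ((-2)·40 − 46·52) + (46·29 − 42·40) + (42·22 − 45·29)| = 6104, so the area is 3052.
Along each edge there are gcd(|Δx|,|Δy|)+1 lattice points, so counting each shared vertex once the boundary has gcd(3,24) + gcd(87,1) + gcd(42,49) + gcd(5,6) + gcd(48,12) + gcd(4,11) + gcd(3,7) = 3+1+7+1+12+1+1 = 26.
Pick's theorem gives I = A − B/2 + 1 = 3052 − 26/2 + 1 = 3040.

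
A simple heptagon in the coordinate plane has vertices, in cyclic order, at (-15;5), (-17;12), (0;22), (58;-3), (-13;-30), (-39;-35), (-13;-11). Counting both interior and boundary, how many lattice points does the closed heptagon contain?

2253

By the shoelace formula, twice the signed area is |[(-15)·12 − (-17)·5] + [(-17)·22 − 0·12] + [0·(-3) − 58·22] + [58·(-30) − (-13)·(-3)] + [(-13)·(-35) − (-39)·(-30)] + [(-39)·(-11) − (-13)·(-35)] + [(-13)·5 − (-15)·(-11)]| = 4495, so the area is 4495/2.
The number of boundary lattice points is Σ gcd(|Δx|,|Δy|) = gcd(2,7) + gcd(17,10) + gcd(58,25) + gcd(71,27) + gcd(26,5) + gcd(26,24) + gcd(2,16) = 1+1+1+1+1+2+2 = 9.
Pick's theorem gives I = A − B/2 + 1 = 4495/2 − 9/2 + 1 = 2244, so the closed region contains I + B = 2244 + 9 = 2253 lattice points.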